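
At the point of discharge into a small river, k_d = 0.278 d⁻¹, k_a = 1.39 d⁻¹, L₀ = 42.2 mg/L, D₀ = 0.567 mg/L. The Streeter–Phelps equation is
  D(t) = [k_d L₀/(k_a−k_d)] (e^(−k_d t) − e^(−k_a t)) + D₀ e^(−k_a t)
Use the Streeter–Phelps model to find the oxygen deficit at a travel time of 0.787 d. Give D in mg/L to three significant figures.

k_d L₀/(k_a−k_d) = 0.278×42.2/(1.39−0.278) = 11.73/1.112 = 10.55 mg/L.
e^(−k_d t) = e^(−0.278×0.7870) = 0.8035; e^(−k_a t) = e^(−1.39×0.7870) = 0.3349.
D = 10.55 × (0.8035 − 0.3349) + 0.567 × 0.3349 = 4.944 + 0.1899 = 5.134 mg/L.

D ≈ 5.13 mg/L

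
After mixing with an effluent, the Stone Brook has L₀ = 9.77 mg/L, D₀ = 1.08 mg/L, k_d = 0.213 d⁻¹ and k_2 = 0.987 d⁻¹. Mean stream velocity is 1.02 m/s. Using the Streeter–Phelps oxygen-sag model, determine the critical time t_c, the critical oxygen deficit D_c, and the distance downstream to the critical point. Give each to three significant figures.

t_c = [1/(k_2−k_d)] ln[(k_2/k_d)(1 − D₀(k_2−k_d)/(k_d L₀))]
= [1/(0.987−0.213)] ln[(0.987/0.213)(1 − 1.08×0.7740/(0.213×9.77))]
= (1/0.7740) ln[4.634 × 0.5983] = 1.292 × ln(2.772) = 1.292 × 1.020 = 1.317 d.
D_c = (k_d/k_2) L₀ e^(−k_d t_c) = (0.213/0.987) × 9.77 × e^(−0.213×1.317) = 0.2158 × 9.77 × 0.7553 = 1.593 mg/L.
x_c = v t_c = 1.02 m/s × 1.317 d × 86400 s/d = 116100 m ≈ 116 km.

t_c ≈ 1.32 d; D_c ≈ 1.59 mg/L; x_c ≈ 116 km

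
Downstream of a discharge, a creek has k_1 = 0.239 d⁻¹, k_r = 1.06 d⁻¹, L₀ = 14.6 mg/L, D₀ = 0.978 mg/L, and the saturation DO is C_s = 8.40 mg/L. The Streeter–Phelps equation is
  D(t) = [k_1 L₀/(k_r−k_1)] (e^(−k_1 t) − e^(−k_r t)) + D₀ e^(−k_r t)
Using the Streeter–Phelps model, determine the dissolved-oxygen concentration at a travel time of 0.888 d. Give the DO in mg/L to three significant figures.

k_1 L₀/(k_r−k_1) = 0.239×14.6/(1.06−0.239) = 3.489/0.8210 = 4.250 mg/L.
e^(−k_1 t) = e^(−0.239×0.8880) = 0.8088; e^(−k_r t) = e^(−1.06×0.8880) = 0.3901.
D = 4.250 × (0.8088 − 0.3901) + 0.978 × 0.3901 = 1.779 + 0.3815 = 2.161 mg/L.
DO = C_s − D = 8.40 − 2.161 = 6.239 mg/L.

DO ≈ 6.24 mg/L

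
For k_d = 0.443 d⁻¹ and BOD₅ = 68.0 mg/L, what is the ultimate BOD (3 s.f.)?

L₀ ≈ 76.3 mg/L

BOD₅ = L₀(1 − e^(−5k_d)) ⇒ L₀ = BOD₅ / (1 − e^(−5×0.443))
= 68.0 / (1 − 0.1092) = 68.0 / 0.8908 = 76.33 mg/L.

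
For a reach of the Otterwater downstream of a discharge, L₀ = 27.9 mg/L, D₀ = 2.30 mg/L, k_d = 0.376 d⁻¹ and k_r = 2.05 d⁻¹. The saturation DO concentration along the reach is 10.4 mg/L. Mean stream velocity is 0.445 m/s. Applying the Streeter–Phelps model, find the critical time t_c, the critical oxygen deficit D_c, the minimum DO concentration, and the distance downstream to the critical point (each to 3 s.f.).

t_c = [1/(k_r−k_d)] ln[(k_r/k_d)(1 − D₀(k_r−k_d)/(k_d L₀))]
= [1/(2.05−0.376)] ln[(2.05/0.376)(1 − 2.30×1.674/(0.376×27.9))]
= (1/1.674) ln[5.452 × 0.6330] = 0.5974 × ln(3.451) = 0.5974 × 1.239 = 0.7400 d.
L(t_c) = L₀ e^(−k_d t_c) = 27.9 × 0.7571 = 21.12 mg/L, and at the critical point k_r D_c = k_d L, so D_c = (0.376/2.05) × 21.12 = 3.874 mg/L.
Minimum DO = C_s − D_c = 10.4 − 3.874 = 6.526 mg/L.
x_c = v t_c = 0.445 m/s × 0.7400 d × 86400 s/d = 28450 m ≈ 28.4 km.

t_c ≈ 0.740 d; D_c ≈ 3.87 mg/L; min DO ≈ 6.53 mg/L; x_c ≈ 28.4 km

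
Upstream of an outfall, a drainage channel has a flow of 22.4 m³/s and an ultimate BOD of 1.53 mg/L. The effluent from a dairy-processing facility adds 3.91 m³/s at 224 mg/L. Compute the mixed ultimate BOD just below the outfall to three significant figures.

Flow-weighted mixing: C = (Q_r C_r + Q_w C_w)/(Q_r + Q_w)
= (22.4×1.53 + 3.91×224)/(22.4 + 3.91) = 910.1/26.31 = 34.59 mg/L.

34.6 mg/L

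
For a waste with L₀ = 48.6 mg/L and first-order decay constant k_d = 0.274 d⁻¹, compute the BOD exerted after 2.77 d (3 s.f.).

y ≈ 25.8 mg/L

y_t = L₀(1 − e^(−k_d t)) = 48.6 × (1 − e^(−0.274×2.77))
= 48.6 × (1 − 0.4681) = 48.6 × 0.5319 = 25.85 mg/L.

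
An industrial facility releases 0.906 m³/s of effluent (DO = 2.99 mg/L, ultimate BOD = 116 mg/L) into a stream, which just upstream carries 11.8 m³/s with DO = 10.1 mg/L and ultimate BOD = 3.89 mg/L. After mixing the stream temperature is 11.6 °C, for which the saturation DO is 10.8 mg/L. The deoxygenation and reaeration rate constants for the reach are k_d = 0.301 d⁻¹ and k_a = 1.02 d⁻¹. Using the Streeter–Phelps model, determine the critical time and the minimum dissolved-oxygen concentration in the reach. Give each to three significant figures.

Mixed DO = (11.8×10.1 + 0.906×2.99)/(11.8+0.906) = 121.9/12.71 = 9.593 mg/L.
Mixed L₀ = (11.8×3.89 + 0.906×116)/(12.71) = 151.0/12.71 = 11.88 mg/L.
Initial deficit D₀ = C_s − DO₀ = 10.8 − 9.593 = 1.207 mg/L.
t_c = (1/0.7190) ln[(1.02/0.301)(1 − 1.207×0.7190/(0.301×11.88))] = 1.391 × ln(2.567) = 1.311 d.
D_c = (0.301/1.02) × 11.88 × e^(−0.301×1.311) = 0.2951 × 11.88 × 0.6740 = 2.364 mg/L.
Minimum DO = 10.8 − 2.364 = 8.436 mg/L.

t_c ≈ 1.31 d; minimum DO ≈ 8.44 mg/L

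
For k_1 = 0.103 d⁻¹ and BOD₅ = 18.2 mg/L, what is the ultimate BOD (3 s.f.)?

BOD₅ = L₀(1 − e^(−5k_1)) ⇒ L₀ = BOD₅ / (1 − e^(−5×0.103))
= 18.2 / (1 − 0.5975) = 18.2 / 0.4025 = 45.22 mg/L.

L₀ ≈ 45.2 mg/L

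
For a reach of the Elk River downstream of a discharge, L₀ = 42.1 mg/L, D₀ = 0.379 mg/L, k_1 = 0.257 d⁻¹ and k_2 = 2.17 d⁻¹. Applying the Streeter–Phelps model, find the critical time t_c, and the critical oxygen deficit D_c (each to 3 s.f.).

t_c ≈ 1.08 d; D_c ≈ 3.78 mg/L

With k_2/k_1 = 8.444 and 1 − D₀(k_2−k_1)/(k_1 L₀) = 0.9330,
t_c = ln(8.444 × 0.9330) / (2.17 − 0.257) = ln(7.878) / 1.913 = 2.064/1.913 = 1.079 d.
L(t_c) = L₀ e^(−k_1 t_c) = 42.1 × 0.7578 = 31.90 mg/L, and at the critical point k_2 D_c = k_1 L, so D_c = (0.257/2.17) × 31.90 = 3.779 mg/L.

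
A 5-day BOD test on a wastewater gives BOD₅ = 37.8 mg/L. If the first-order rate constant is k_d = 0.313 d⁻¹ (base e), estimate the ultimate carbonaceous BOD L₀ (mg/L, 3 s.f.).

L₀ ≈ 47.8 mg/L

BOD₅ = L₀(1 − e^(−5k_d)) ⇒ L₀ = BOD₅ / (1 − e^(−5×0.313))
= 37.8 / (1 − 0.2091) = 37.8 / 0.7909 = 47.79 mg/L.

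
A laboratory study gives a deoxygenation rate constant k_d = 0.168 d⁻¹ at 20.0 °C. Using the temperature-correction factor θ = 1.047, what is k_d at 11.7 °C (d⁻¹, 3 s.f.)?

k_d(T₂) = k_d(T₁) · θ^(T₂−T₁) = 0.168 × 1.047^(11.7−20.0)
= 0.168 × 1.047^-8.30 = 0.168 × 0.6830 = 0.1147 d⁻¹.

k_d ≈ 0.115 d⁻¹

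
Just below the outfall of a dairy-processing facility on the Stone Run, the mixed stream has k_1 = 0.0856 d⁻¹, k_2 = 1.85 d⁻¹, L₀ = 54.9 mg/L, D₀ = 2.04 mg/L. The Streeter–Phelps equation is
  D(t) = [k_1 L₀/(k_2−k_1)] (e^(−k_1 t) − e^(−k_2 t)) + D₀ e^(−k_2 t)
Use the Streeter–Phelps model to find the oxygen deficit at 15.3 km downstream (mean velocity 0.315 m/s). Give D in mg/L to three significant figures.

Travel time t = x/v = 15.3 km / (0.315 m/s) = 15300 m / 0.315 m/s = 48570 s = 0.5622 d.
k_1 L₀/(k_2−k_1) = 0.0856×54.9/(1.85−0.0856) = 4.699/1.764 = 2.663 mg/L.
e^(−k_1 t) = e^(−0.0856×0.5622) = 0.9530; e^(−k_2 t) = e^(−1.85×0.5622) = 0.3535.
D = 2.663 × (0.9530 − 0.3535) + 2.04 × 0.3535 = 1.597 + 0.7210 = 2.318 mg/L.

D ≈ 2.32 mg/L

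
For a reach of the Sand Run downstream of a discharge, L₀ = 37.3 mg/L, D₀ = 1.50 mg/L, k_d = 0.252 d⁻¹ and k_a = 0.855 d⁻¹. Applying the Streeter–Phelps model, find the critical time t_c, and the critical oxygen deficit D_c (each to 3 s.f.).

t_c ≈ 1.86 d; D_c ≈ 6.88 mg/L

With k_a/k_d = 3.393 and 1 − D₀(k_a−k_d)/(k_d L₀) = 0.9038,
t_c = ln(3.393 × 0.9038) / (0.855 − 0.252) = ln(3.066) / 0.6030 = 1.120/0.6030 = 1.858 d.
D_c = (k_d/k_a) L₀ e^(−k_d t_c) = (0.252/0.855) × 37.3 × e^(−0.252×1.858) = 0.2947 × 37.3 × 0.6261 = 6.883 mg/L.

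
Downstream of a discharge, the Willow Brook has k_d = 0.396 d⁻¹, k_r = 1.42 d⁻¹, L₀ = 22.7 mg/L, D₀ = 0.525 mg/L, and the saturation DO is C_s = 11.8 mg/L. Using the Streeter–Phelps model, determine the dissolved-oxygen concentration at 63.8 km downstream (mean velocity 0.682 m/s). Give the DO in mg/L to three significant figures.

DO ≈ 7.86 mg/L

Travel time t = x/v = 63.8 km / (0.682 m/s) = 63800 m / 0.682 m/s = 93550 s = 1.083 d.
k_d L₀/(k_r−k_d) = 0.396×22.7/(1.42−0.396) = 8.989/1.024 = 8.779 mg/L.
e^(−k_d t) = e^(−0.396×1.083) = 0.6513; e^(−k_r t) = e^(−1.42×1.083) = 0.2149.
D = 8.779 × (0.6513 − 0.2149) + 0.525 × 0.2149 = 3.831 + 0.1128 = 3.944 mg/L.
DO = C_s − D = 11.8 − 3.944 = 7.856 mg/L.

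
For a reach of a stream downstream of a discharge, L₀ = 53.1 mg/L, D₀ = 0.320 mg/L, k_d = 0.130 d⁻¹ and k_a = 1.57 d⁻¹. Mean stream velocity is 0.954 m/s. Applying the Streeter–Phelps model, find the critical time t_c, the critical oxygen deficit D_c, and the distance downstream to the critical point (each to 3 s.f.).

t_c = [1/(k_a−k_d)] ln[(k_a/k_d)(1 − D₀(k_a−k_d)/(k_d L₀))]
= [1/(1.57−0.130)] ln[(1.57/0.130)(1 − 0.320×1.440/(0.130×53.1))]
= (1/1.440) ln[12.08 × 0.9332] = 0.6944 × ln(11.27) = 0.6944 × 2.422 = 1.682 d.
D_c = (k_d/k_a) L₀ e^(−k_d t_c) = (0.130/1.57) × 53.1 × e^(−0.130×1.682) = 0.08280 × 53.1 × 0.8036 = 3.533 mg/L.
x_c = v t_c = 0.954 m/s × 1.682 d × 86400 s/d = 138600 m ≈ 139 km.

t_c ≈ 1.68 d; D_c ≈ 3.53 mg/L; x_c ≈ 139 km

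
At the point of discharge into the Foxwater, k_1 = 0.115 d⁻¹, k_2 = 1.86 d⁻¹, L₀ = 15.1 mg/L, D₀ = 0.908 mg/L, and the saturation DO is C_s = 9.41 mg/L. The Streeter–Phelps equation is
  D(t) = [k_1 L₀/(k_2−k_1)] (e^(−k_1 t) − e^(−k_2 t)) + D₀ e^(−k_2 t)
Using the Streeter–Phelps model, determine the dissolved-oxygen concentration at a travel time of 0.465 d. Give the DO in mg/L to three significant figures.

DO ≈ 8.50 mg/L

k_1 L₀/(k_2−k_1) = 0.115×15.1/(1.86−0.115) = 1.736/1.745 = 0.9951 mg/L.
e^(−k_1 t) = e^(−0.115×0.4650) = 0.9479; e^(−k_2 t) = e^(−1.86×0.4650) = 0.4211.
D = 0.9951 × (0.9479 − 0.4211) + 0.908 × 0.4211 = 0.5243 + 0.3824 = 0.9066 mg/L.
DO = C_s − D = 9.41 − 0.9066 = 8.503 mg/L.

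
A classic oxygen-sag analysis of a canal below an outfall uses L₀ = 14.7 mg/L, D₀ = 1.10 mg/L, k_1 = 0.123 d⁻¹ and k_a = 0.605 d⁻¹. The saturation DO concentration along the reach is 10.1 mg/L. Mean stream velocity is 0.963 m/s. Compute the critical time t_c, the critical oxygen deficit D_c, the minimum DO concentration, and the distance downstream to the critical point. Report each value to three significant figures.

t_c ≈ 2.59 d; D_c ≈ 2.17 mg/L; min DO ≈ 7.93 mg/L; x_c ≈ 215 km

t_c = [1/(k_a−k_1)] ln[(k_a/k_1)(1 − D₀(k_a−k_1)/(k_1 L₀))]
= [1/(0.605−0.123)] ln[(0.605/0.123)(1 − 1.10×0.4820/(0.123×14.7))]
= (1/0.4820) ln[4.919 × 0.7068] = 2.075 × ln(3.476) = 2.075 × 1.246 = 2.585 d.
L(t_c) = L₀ e^(−k_1 t_c) = 14.7 × 0.7276 = 10.70 mg/L, and at the critical point k_a D_c = k_1 L, so D_c = (0.123/0.605) × 10.70 = 2.175 mg/L.
Minimum DO = C_s − D_c = 10.1 − 2.175 = 7.925 mg/L.
x_c = v t_c = 0.963 m/s × 2.585 d × 86400 s/d = 215100 m ≈ 215 km.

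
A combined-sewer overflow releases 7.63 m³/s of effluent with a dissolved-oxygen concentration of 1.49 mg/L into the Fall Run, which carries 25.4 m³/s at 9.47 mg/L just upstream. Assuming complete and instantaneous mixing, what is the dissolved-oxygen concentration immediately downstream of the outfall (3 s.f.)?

7.63 mg/L

Flow-weighted mixing: C = (Q_r C_r + Q_w C_w)/(Q_r + Q_w)
= (25.4×9.47 + 7.63×1.49)/(25.4 + 7.63) = 251.9/33.03 = 7.627 mg/L.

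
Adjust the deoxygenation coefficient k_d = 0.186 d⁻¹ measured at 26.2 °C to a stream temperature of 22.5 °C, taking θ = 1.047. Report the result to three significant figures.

k_d(T₂) = k_d(T₁) · θ^(T₂−T₁) = 0.186 × 1.047^(22.5−26.2)
= 0.186 × 1.047^-3.70 = 0.186 × 0.8437 = 0.1569 d⁻¹.

k_d ≈ 0.157 d⁻¹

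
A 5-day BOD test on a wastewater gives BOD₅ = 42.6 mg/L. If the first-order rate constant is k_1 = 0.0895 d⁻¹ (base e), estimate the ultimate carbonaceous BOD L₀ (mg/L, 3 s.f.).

L₀ ≈ 118 mg/L

BOD₅ = L₀(1 − e^(−5k_1)) ⇒ L₀ = BOD₅ / (1 − e^(−5×0.0895))
= 42.6 / (1 − 0.6392) = 42.6 / 0.3608 = 118.1 mg/L.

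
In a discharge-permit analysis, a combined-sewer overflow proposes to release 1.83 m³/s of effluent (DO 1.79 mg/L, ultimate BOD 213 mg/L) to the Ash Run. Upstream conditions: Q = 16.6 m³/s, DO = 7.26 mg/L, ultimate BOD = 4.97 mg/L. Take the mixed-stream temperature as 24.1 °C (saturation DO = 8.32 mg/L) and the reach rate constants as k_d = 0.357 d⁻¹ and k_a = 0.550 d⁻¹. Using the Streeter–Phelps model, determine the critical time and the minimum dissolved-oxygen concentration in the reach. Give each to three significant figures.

Mixed DO = (16.6×7.26 + 1.83×1.79)/(16.6+1.83) = 123.8/18.43 = 6.717 mg/L.
Mixed L₀ = (16.6×4.97 + 1.83×213)/(18.43) = 472.3/18.43 = 25.63 mg/L.
Initial deficit D₀ = C_s − DO₀ = 8.32 − 6.717 = 1.603 mg/L.
t_c = (1/0.1930) ln[(0.550/0.357)(1 − 1.603×0.1930/(0.357×25.63))] = 5.181 × ln(1.489) = 2.061 d.
D_c = (0.357/0.550) × 25.63 × e^(−0.357×2.061) = 0.6491 × 25.63 × 0.4791 = 7.970 mg/L.
Minimum DO = 8.32 − 7.970 = 0.3503 mg/L.

t_c ≈ 2.06 d; minimum DO ≈ 0.350 mg/L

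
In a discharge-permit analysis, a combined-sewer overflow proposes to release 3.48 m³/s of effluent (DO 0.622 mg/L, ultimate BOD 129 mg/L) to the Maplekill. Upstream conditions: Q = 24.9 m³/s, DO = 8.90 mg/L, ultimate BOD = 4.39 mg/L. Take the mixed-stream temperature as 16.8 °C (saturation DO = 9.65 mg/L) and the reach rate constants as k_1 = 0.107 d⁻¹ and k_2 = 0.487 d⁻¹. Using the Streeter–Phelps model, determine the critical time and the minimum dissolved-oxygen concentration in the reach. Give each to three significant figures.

t_c ≈ 2.98 d; minimum DO ≈ 6.51 mg/L

Mixed DO = (24.9×8.90 + 3.48×0.622)/(24.9+3.48) = 223.8/28.38 = 7.885 mg/L.
Mixed L₀ = (24.9×4.39 + 3.48×129)/(28.38) = 558.2/28.38 = 19.67 mg/L.
Initial deficit D₀ = C_s − DO₀ = 9.65 − 7.885 = 1.765 mg/L.
t_c = (1/0.3800) ln[(0.487/0.107)(1 − 1.765×0.3800/(0.107×19.67))] = 2.632 × ln(3.101) = 2.978 d.
D_c = (0.107/0.487) × 19.67 × e^(−0.107×2.978) = 0.2197 × 19.67 × 0.7271 = 3.142 mg/L.
Minimum DO = 9.65 − 3.142 = 6.508 mg/L.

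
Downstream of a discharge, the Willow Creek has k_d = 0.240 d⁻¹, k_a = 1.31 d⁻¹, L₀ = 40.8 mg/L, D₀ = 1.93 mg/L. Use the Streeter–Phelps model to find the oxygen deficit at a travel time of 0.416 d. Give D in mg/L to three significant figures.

D ≈ 4.09 mg/L

k_d L₀/(k_a−k_d) = 0.240×40.8/(1.31−0.240) = 9.792/1.070 = 9.151 mg/L.
e^(−k_d t) = e^(−0.240×0.4160) = 0.9050; e^(−k_a t) = e^(−1.31×0.4160) = 0.5799.
D = 9.151 × (0.9050 − 0.5799) + 1.93 × 0.5799 = 2.975 + 1.119 = 4.094 mg/L.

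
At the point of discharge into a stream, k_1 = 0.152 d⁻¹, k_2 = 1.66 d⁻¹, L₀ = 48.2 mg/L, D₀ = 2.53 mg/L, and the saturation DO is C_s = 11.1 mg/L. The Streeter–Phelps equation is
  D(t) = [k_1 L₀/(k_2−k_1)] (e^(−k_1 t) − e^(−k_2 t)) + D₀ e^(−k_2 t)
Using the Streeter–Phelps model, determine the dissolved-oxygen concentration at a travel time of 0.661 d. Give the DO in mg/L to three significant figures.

k_1 L₀/(k_2−k_1) = 0.152×48.2/(1.66−0.152) = 7.326/1.508 = 4.858 mg/L.
e^(−k_1 t) = e^(−0.152×0.6610) = 0.9044; e^(−k_2 t) = e^(−1.66×0.6610) = 0.3338.
D = 4.858 × (0.9044 − 0.3338) + 2.53 × 0.3338 = 2.772 + 0.8445 = 3.617 mg/L.
DO = C_s − D = 11.1 − 3.617 = 7.483 mg/L.

DO ≈ 7.48 mg/L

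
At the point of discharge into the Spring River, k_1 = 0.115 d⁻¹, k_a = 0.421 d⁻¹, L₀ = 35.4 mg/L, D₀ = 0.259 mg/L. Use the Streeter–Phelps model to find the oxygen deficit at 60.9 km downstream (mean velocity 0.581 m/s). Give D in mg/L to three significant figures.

Travel time t = x/v = 60.9 km / (0.581 m/s) = 60900 m / 0.581 m/s = 104800 s = 1.213 d.
k_1 L₀/(k_a−k_1) = 0.115×35.4/(0.421−0.115) = 4.071/0.3060 = 13.30 mg/L.
e^(−k_1 t) = e^(−0.115×1.213) = 0.8698; e^(−k_a t) = e^(−0.421×1.213) = 0.6000.
D = 13.30 × (0.8698 − 0.6000) + 0.259 × 0.6000 = 3.589 + 0.1554 = 3.744 mg/L.

D ≈ 3.74 mg/L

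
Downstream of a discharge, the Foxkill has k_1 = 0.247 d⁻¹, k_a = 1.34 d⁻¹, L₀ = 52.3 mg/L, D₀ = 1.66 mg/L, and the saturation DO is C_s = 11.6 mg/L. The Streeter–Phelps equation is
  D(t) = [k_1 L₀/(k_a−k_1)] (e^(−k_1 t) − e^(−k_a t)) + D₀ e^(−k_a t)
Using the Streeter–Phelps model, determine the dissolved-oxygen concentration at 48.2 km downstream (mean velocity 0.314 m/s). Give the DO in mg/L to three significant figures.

Travel time t = x/v = 48.2 km / (0.314 m/s) = 48200 m / 0.314 m/s = 153500 s = 1.777 d.
k_1 L₀/(k_a−k_1) = 0.247×52.3/(1.34−0.247) = 12.92/1.093 = 11.82 mg/L.
e^(−k_1 t) = e^(−0.247×1.777) = 0.6448; e^(−k_a t) = e^(−1.34×1.777) = 0.09248.
D = 11.82 × (0.6448 − 0.09248) + 1.66 × 0.09248 = 6.528 + 0.1535 = 6.681 mg/L.
DO = C_s − D = 11.6 − 6.681 = 4.919 mg/L.

DO ≈ 4.92 mg/L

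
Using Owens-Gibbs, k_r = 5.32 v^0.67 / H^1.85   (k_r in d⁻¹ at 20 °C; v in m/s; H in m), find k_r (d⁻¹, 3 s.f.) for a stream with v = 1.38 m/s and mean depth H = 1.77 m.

k_r ≈ 2.30 d⁻¹

k_r = 5.32 × 1.38^0.67 / 1.77^1.85 = 5.32 × 1.241 / 2.876 = 2.296 d⁻¹.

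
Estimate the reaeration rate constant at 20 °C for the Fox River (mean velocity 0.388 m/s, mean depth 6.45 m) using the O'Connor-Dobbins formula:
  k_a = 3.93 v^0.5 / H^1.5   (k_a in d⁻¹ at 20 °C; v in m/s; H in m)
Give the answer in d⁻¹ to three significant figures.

k_a = 3.93 × 0.388^0.5 / 6.45^1.5 = 3.93 × 0.6229 / 16.38 = 0.1494 d⁻¹.

k_a ≈ 0.149 d⁻¹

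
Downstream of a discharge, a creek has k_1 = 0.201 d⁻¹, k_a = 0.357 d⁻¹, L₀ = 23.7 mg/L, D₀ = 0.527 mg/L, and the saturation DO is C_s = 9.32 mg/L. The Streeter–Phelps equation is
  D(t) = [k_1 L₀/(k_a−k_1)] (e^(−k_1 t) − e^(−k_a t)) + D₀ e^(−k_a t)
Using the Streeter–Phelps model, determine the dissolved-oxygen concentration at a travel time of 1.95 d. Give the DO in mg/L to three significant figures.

k_1 L₀/(k_a−k_1) = 0.201×23.7/(0.357−0.201) = 4.764/0.1560 = 30.54 mg/L.
e^(−k_1 t) = e^(−0.201×1.950) = 0.6757; e^(−k_a t) = e^(−0.357×1.950) = 0.4985.
D = 30.54 × (0.6757 − 0.4985) + 0.527 × 0.4985 = 5.412 + 0.2627 = 5.675 mg/L.
DO = C_s − D = 9.32 − 5.675 = 3.645 mg/L.

DO ≈ 3.65 mg/L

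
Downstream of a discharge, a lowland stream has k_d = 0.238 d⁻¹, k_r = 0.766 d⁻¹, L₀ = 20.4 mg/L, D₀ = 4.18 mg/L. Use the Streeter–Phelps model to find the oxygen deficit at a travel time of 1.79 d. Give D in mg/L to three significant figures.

D ≈ 4.73 mg/L

k_d L₀/(k_r−k_d) = 0.238×20.4/(0.766−0.238) = 4.855/0.5280 = 9.195 mg/L.
e^(−k_d t) = e^(−0.238×1.790) = 0.6531; e^(−k_r t) = e^(−0.766×1.790) = 0.2538.
D = 9.195 × (0.6531 − 0.2538) + 4.18 × 0.2538 = 3.672 + 1.061 = 4.733 mg/L.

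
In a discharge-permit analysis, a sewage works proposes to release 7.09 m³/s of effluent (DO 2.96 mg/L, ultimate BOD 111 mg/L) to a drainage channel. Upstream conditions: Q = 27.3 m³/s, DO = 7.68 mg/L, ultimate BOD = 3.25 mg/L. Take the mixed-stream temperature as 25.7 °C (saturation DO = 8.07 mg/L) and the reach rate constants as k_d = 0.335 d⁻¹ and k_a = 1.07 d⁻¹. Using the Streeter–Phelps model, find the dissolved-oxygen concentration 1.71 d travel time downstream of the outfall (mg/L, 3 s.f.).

Mixed DO = (27.3×7.68 + 7.09×2.96)/(27.3+7.09) = 230.7/34.39 = 6.707 mg/L.
Mixed L₀ = (27.3×3.25 + 7.09×111)/(34.39) = 875.7/34.39 = 25.46 mg/L.
Initial deficit D₀ = C_s − DO₀ = 8.07 − 6.707 = 1.363 mg/L.
D(1.71) = [0.335×25.46/(1.07−0.335)](e^(−0.335×1.71) − e^(−1.07×1.71)) + 1.363 e^(−1.07×1.71)
= 11.61 × (0.5639 − 0.1605) + 1.363 × 0.1605 = 4.901 mg/L.
DO = 8.07 − 4.901 = 3.169 mg/L.

DO ≈ 3.17 mg/L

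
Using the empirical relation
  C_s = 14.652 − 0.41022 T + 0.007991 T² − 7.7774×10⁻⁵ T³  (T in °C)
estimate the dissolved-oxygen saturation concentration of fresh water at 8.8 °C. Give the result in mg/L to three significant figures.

C_s = 14.652 − 0.41022×8.8 + 0.007991×8.8² − 7.7774×10⁻⁵×8.8³ = 11.61 mg/L.

C_s ≈ 11.6 mg/L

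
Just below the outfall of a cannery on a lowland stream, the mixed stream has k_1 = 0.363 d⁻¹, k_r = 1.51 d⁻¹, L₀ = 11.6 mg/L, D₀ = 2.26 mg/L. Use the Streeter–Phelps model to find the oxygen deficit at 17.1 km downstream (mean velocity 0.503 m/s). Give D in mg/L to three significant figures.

Travel time t = x/v = 17.1 km / (0.503 m/s) = 17100 m / 0.503 m/s = 34000 s = 0.3935 d.
k_1 L₀/(k_r−k_1) = 0.363×11.6/(1.51−0.363) = 4.211/1.147 = 3.671 mg/L.
e^(−k_1 t) = e^(−0.363×0.3935) = 0.8669; e^(−k_r t) = e^(−1.51×0.3935) = 0.5520.
D = 3.671 × (0.8669 − 0.5520) + 2.26 × 0.5520 = 1.156 + 1.248 = 2.404 mg/L.

D ≈ 2.40 mg/L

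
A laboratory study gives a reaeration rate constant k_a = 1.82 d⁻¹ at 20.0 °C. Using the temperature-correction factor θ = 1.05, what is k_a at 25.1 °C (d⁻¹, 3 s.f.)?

k_a(T₂) = k_a(T₁) · θ^(T₂−T₁) = 1.82 × 1.05^(25.1−20.0)
= 1.82 × 1.05^5.10 = 1.82 × 1.283 = 2.334 d⁻¹.

k_a ≈ 2.33 d⁻¹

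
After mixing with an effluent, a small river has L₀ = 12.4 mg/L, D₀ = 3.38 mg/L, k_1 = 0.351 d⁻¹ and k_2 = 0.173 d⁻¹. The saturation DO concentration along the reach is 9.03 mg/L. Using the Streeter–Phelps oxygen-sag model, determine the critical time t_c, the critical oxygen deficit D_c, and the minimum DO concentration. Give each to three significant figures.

t_c ≈ 3.25 d; D_c ≈ 8.05 mg/L; min DO ≈ 0.982 mg/L

With k_2/k_1 = 0.4929 and 1 − D₀(k_2−k_1)/(k_1 L₀) = 1.138,
t_c = ln(0.4929 × 1.138) / (0.173 − 0.351) = ln(0.5610) / -0.1780 = -0.5780/-0.1780 = 3.247 d.
D_c = (k_1/k_2) L₀ e^(−k_1 t_c) = (0.351/0.173) × 12.4 × e^(−0.351×3.247) = 2.029 × 12.4 × 0.3199 = 8.048 mg/L.
Minimum DO = C_s − D_c = 9.03 − 8.048 = 0.9823 mg/L.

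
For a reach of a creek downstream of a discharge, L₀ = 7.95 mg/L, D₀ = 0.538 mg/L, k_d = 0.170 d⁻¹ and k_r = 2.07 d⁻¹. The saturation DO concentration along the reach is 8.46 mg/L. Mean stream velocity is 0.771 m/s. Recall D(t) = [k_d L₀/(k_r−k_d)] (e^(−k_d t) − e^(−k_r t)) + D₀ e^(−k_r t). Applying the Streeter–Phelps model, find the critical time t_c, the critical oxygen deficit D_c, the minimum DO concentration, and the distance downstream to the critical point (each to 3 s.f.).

At the critical point dD/dt = 0, so k_d L₀ e^(−k_d t) = k_r D. Substituting D(t) from the Streeter–Phelps equation and solving for t gives
t_c = ln[(k_r/k_d)(1 − D₀(k_r−k_d)/(k_d L₀))] / (k_r−k_d).
Here k_r−k_d = 1.900 d⁻¹ and 1 − D₀(k_r−k_d)/(k_d L₀) = 1 − 0.538×1.900/(0.170×7.95) = 0.2437, so
t_c = ln(12.18 × 0.2437) / 1.900 = 1.088 / 1.900 = 0.5724 d.
D_c = (k_d/k_r) L₀ e^(−k_d t_c) = (0.170/2.07) × 7.95 × e^(−0.170×0.5724) = 0.08213 × 7.95 × 0.9073 = 0.5924 mg/L.
Minimum DO = C_s − D_c = 8.46 − 0.5924 = 7.868 mg/L.
x_c = v t_c = 0.771 m/s × 0.5724 d × 86400 s/d = 38130 m ≈ 38.1 km.

t_c ≈ 0.572 d; D_c ≈ 0.592 mg/L; min DO ≈ 7.87 mg/L; x_c ≈ 38.1 km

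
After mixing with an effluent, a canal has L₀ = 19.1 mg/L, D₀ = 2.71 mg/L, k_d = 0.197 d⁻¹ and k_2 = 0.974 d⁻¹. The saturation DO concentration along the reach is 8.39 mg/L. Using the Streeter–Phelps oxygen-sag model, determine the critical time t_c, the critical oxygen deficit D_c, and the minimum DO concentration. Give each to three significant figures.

t_c = [1/(k_2−k_d)] ln[(k_2/k_d)(1 − D₀(k_2−k_d)/(k_d L₀))]
= [1/(0.974−0.197)] ln[(0.974/0.197)(1 − 2.71×0.7770/(0.197×19.1))]
= (1/0.7770) ln[4.944 × 0.4404] = 1.287 × ln(2.177) = 1.287 × 0.7781 = 1.001 d.
L(t_c) = L₀ e^(−k_d t_c) = 19.1 × 0.8210 = 15.68 mg/L, and at the critical point k_2 D_c = k_d L, so D_c = (0.197/0.974) × 15.68 = 3.171 mg/L.
Minimum DO = C_s − D_c = 8.39 − 3.171 = 5.219 mg/L.

t_c ≈ 1.00 d; D_c ≈ 3.17 mg/L; min DO ≈ 5.22 mg/L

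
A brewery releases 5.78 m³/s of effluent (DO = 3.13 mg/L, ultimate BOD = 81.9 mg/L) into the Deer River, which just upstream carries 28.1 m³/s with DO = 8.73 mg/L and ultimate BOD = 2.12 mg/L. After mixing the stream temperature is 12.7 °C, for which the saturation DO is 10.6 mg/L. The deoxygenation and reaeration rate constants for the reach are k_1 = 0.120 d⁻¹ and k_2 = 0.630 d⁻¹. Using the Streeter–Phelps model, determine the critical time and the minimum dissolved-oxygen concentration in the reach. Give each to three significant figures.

t_c ≈ 0.426 d; minimum DO ≈ 7.75 mg/L

Mixed DO = (28.1×8.73 + 5.78×3.13)/(28.1+5.78) = 263.4/33.88 = 7.775 mg/L.
Mixed L₀ = (28.1×2.12 + 5.78×81.9)/(33.88) = 533.0/33.88 = 15.73 mg/L.
Initial deficit D₀ = C_s − DO₀ = 10.6 − 7.775 = 2.825 mg/L.
t_c = (1/0.5100) ln[(0.630/0.120)(1 − 2.825×0.5100/(0.120×15.73))] = 1.961 × ln(1.242) = 0.4257 d.
D_c = (0.120/0.630) × 15.73 × e^(−0.120×0.4257) = 0.1905 × 15.73 × 0.9502 = 2.847 mg/L.
Minimum DO = 10.6 − 2.847 = 7.753 mg/L.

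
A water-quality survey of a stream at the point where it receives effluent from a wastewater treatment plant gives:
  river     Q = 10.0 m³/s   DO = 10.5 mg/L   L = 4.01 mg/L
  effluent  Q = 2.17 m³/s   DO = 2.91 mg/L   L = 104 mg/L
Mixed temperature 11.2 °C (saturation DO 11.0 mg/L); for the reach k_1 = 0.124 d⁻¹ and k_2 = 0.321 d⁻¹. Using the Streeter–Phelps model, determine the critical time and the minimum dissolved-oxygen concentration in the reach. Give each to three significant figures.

t_c ≈ 4.09 d; minimum DO ≈ 5.92 mg/L

Mixed DO = (10.0×10.5 + 2.17×2.91)/(10.0+2.17) = 111.3/12.17 = 9.147 mg/L.
Mixed L₀ = (10.0×4.01 + 2.17×104)/(12.17) = 265.8/12.17 = 21.84 mg/L.
Initial deficit D₀ = C_s − DO₀ = 11.0 − 9.147 = 1.853 mg/L.
t_c = (1/0.1970) ln[(0.321/0.124)(1 − 1.853×0.1970/(0.124×21.84))] = 5.076 × ln(2.240) = 4.093 d.
D_c = (0.124/0.321) × 21.84 × e^(−0.124×4.093) = 0.3863 × 21.84 × 0.6020 = 5.078 mg/L.
Minimum DO = 11.0 − 5.078 = 5.922 mg/L.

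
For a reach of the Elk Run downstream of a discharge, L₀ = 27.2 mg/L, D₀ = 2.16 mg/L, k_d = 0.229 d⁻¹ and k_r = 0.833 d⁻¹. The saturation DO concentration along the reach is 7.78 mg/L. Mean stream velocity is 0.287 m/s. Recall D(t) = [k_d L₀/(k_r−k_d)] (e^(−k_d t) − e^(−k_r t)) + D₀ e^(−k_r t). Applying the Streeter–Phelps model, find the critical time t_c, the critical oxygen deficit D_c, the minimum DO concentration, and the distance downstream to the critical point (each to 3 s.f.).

t_c ≈ 1.75 d; D_c ≈ 5.01 mg/L; min DO ≈ 2.77 mg/L; x_c ≈ 43.4 km

t_c = [1/(k_r−k_d)] ln[(k_r/k_d)(1 − D₀(k_r−k_d)/(k_d L₀))]
= [1/(0.833−0.229)] ln[(0.833/0.229)(1 − 2.16×0.6040/(0.229×27.2))]
= (1/0.6040) ln[3.638 × 0.7905] = 1.656 × ln(2.876) = 1.656 × 1.056 = 1.749 d.
L(t_c) = L₀ e^(−k_d t_c) = 27.2 × 0.6700 = 18.22 mg/L, and at the critical point k_r D_c = k_d L, so D_c = (0.229/0.833) × 18.22 = 5.010 mg/L.
Minimum DO = C_s − D_c = 7.78 − 5.010 = 2.770 mg/L.
x_c = v t_c = 0.287 m/s × 1.749 d × 86400 s/d = 43360 m ≈ 43.4 km.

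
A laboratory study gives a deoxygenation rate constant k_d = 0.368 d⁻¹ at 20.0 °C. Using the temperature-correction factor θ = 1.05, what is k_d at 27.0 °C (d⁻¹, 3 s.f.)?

k_d ≈ 0.518 d⁻¹

k_d(T₂) = k_d(T₁) · θ^(T₂−T₁) = 0.368 × 1.05^(27.0−20.0)
= 0.368 × 1.05^7.00 = 0.368 × 1.407 = 0.5178 d⁻¹.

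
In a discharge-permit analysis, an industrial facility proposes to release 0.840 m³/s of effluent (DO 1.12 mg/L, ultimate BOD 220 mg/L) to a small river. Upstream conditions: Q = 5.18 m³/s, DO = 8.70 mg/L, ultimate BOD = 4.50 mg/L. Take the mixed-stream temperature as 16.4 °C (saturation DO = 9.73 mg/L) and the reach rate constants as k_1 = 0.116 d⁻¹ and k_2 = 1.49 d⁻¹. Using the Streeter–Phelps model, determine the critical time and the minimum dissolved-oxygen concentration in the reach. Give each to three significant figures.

t_c ≈ 0.944 d; minimum DO ≈ 7.32 mg/L

Mixed DO = (5.18×8.70 + 0.840×1.12)/(5.18+0.840) = 46.01/6.020 = 7.642 mg/L.
Mixed L₀ = (5.18×4.50 + 0.840×220)/(6.020) = 208.1/6.020 = 34.57 mg/L.
Initial deficit D₀ = C_s − DO₀ = 9.73 − 7.642 = 2.088 mg/L.
t_c = (1/1.374) ln[(1.49/0.116)(1 − 2.088×1.374/(0.116×34.57))] = 0.7278 × ln(3.657) = 0.9437 d.
D_c = (0.116/1.49) × 34.57 × e^(−0.116×0.9437) = 0.07785 × 34.57 × 0.8963 = 2.412 mg/L.
Minimum DO = 9.73 − 2.412 = 7.318 mg/L.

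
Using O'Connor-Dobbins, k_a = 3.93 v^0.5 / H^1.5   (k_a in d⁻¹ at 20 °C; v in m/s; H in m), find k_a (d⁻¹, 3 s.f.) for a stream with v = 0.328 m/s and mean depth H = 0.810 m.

k_a ≈ 3.09 d⁻¹

k_a = 3.93 × 0.328^0.5 / 0.810^1.5 = 3.93 × 0.5727 / 0.7290 = 3.087 d⁻¹.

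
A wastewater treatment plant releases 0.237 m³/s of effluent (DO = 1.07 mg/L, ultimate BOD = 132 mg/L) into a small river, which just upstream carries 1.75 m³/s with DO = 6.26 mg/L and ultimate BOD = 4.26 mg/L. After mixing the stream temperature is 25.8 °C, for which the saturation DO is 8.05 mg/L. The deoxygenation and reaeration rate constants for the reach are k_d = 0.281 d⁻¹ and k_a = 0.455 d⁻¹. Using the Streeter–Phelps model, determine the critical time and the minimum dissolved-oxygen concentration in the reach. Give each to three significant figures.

Mixed DO = (1.75×6.26 + 0.237×1.07)/(1.75+0.237) = 11.21/1.987 = 5.641 mg/L.
Mixed L₀ = (1.75×4.26 + 0.237×132)/(1.987) = 38.74/1.987 = 19.50 mg/L.
Initial deficit D₀ = C_s − DO₀ = 8.05 − 5.641 = 2.409 mg/L.
t_c = (1/0.1740) ln[(0.455/0.281)(1 − 2.409×0.1740/(0.281×19.50))] = 5.747 × ln(1.495) = 2.312 d.
D_c = (0.281/0.455) × 19.50 × e^(−0.281×2.312) = 0.6176 × 19.50 × 0.5222 = 6.287 mg/L.
Minimum DO = 8.05 − 6.287 = 1.763 mg/L.

t_c ≈ 2.31 d; minimum DO ≈ 1.76 mg/L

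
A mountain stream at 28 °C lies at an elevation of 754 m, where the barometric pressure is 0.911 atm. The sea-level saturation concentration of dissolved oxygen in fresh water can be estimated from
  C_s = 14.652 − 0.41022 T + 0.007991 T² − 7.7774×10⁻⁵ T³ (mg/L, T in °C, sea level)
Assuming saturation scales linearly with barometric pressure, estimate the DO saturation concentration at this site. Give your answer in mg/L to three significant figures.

At sea level: C_s = 14.652 − 0.41022×28 + 0.007991×28² − 7.7774×10⁻⁵×28³ = 7.723 mg/L.
Pressure correction: C_s' = 7.723 × 0.911 = 7.036 mg/L.

C_s ≈ 7.04 mg/L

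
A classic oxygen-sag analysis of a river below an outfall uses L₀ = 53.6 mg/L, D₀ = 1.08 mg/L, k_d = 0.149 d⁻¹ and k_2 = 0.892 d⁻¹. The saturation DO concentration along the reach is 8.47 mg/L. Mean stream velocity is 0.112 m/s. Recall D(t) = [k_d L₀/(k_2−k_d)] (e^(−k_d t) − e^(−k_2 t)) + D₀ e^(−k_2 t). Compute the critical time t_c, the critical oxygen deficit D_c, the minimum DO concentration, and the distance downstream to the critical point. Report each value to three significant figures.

With k_2/k_d = 5.987 and 1 − D₀(k_2−k_d)/(k_d L₀) = 0.8995,
t_c = ln(5.987 × 0.8995) / (0.892 − 0.149) = ln(5.385) / 0.7430 = 1.684/0.7430 = 2.266 d.
D_c = (k_d/k_2) L₀ e^(−k_d t_c) = (0.149/0.892) × 53.6 × e^(−0.149×2.266) = 0.1670 × 53.6 × 0.7135 = 6.388 mg/L.
Minimum DO = C_s − D_c = 8.47 − 6.388 = 2.082 mg/L.
x_c = v t_c = 0.112 m/s × 2.266 d × 86400 s/d = 21930 m ≈ 21.9 km.

t_c ≈ 2.27 d; D_c ≈ 6.39 mg/L; min DO ≈ 2.08 mg/L; x_c ≈ 21.9 km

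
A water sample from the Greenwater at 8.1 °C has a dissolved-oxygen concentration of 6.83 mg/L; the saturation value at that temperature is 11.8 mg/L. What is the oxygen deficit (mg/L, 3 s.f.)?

D = C_s − C = 11.8 − 6.83 = 4.97 mg/L.

D ≈ 4.97 mg/L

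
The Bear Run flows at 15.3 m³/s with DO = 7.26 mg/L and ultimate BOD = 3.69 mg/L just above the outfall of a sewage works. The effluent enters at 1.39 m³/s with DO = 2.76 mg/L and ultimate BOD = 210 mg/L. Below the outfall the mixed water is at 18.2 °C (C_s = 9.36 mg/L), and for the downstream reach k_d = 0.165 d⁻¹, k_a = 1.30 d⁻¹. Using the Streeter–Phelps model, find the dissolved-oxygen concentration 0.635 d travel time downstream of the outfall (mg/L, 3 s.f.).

Mixed DO = (15.3×7.26 + 1.39×2.76)/(15.3+1.39) = 114.9/16.69 = 6.885 mg/L.
Mixed L₀ = (15.3×3.69 + 1.39×210)/(16.69) = 348.4/16.69 = 20.87 mg/L.
Initial deficit D₀ = C_s − DO₀ = 9.36 − 6.885 = 2.475 mg/L.
D(0.635) = [0.165×20.87/(1.30−0.165)](e^(−0.165×0.635) − e^(−1.30×0.635)) + 2.475 e^(−1.30×0.635)
= 3.034 × (0.9005 − 0.4380) + 2.475 × 0.4380 = 2.487 mg/L.
DO = 9.36 − 2.487 = 6.873 mg/L.

DO ≈ 6.87 mg/L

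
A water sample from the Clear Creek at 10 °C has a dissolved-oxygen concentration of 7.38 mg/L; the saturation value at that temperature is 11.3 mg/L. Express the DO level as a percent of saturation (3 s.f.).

65.3 % saturation

% saturation = C/C_s × 100 = 7.38/11.3 × 100 = 65.3 %.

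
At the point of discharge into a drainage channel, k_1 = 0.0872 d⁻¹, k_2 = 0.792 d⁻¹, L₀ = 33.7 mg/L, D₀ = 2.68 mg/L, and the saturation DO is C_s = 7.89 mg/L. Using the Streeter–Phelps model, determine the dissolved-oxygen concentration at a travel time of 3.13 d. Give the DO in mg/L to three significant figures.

k_1 L₀/(k_2−k_1) = 0.0872×33.7/(0.792−0.0872) = 2.939/0.7048 = 4.169 mg/L.
e^(−k_1 t) = e^(−0.0872×3.130) = 0.7611; e^(−k_2 t) = e^(−0.792×3.130) = 0.08383.
D = 4.169 × (0.7611 − 0.08383) + 2.68 × 0.08383 = 2.824 + 0.2247 = 3.049 mg/L.
DO = C_s − D = 7.89 − 3.049 = 4.841 mg/L.

DO ≈ 4.84 mg/L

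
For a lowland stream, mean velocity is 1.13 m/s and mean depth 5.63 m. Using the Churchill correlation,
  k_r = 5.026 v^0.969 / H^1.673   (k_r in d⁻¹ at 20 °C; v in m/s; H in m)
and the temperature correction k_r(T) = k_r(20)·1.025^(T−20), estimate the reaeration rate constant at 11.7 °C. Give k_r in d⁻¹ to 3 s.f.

k_r ≈ 0.256 d⁻¹

k_r(20) = 5.026 × 1.13^0.969 / 5.63^1.673 = 5.026 × 1.126 / 18.01 = 0.3141 d⁻¹.
k_r(11.7) = 0.3141 × 1.025^(11.7−20) = 0.3141 × 0.8147 = 0.2559 d⁻¹.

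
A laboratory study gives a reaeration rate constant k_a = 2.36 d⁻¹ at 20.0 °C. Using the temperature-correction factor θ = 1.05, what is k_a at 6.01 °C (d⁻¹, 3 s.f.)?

k_a(T₂) = k_a(T₁) · θ^(T₂−T₁) = 2.36 × 1.05^(6.01−20.0)
= 2.36 × 1.05^-14.0 = 2.36 × 0.5053 = 1.193 d⁻¹.

k_a ≈ 1.19 d⁻¹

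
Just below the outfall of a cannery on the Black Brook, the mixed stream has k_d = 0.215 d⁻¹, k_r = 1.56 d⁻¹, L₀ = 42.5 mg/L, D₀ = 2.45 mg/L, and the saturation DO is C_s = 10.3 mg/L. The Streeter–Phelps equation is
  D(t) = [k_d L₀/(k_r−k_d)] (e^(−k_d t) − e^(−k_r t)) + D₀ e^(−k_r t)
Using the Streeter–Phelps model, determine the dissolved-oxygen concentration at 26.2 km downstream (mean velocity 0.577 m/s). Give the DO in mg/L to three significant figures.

DO ≈ 6.15 mg/L

Travel time t = x/v = 26.2 km / (0.577 m/s) = 26200 m / 0.577 m/s = 45410 s = 0.5255 d.
k_d L₀/(k_r−k_d) = 0.215×42.5/(1.56−0.215) = 9.137/1.345 = 6.794 mg/L.
e^(−k_d t) = e^(−0.215×0.5255) = 0.8932; e^(−k_r t) = e^(−1.56×0.5255) = 0.4405.
D = 6.794 × (0.8932 − 0.4405) + 2.45 × 0.4405 = 3.075 + 1.079 = 4.154 mg/L.
DO = C_s − D = 10.3 − 4.154 = 6.146 mg/L.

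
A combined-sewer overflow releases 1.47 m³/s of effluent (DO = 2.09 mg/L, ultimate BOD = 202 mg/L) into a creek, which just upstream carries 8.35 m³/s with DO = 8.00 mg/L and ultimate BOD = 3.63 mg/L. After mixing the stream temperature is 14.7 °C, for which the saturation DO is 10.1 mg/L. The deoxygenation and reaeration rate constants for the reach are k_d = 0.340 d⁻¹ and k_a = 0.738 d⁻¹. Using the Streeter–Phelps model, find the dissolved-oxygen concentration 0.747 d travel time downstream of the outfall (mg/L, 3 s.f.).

Mixed DO = (8.35×8.00 + 1.47×2.09)/(8.35+1.47) = 69.87/9.820 = 7.115 mg/L.
Mixed L₀ = (8.35×3.63 + 1.47×202)/(9.820) = 327.3/9.820 = 33.32 mg/L.
Initial deficit D₀ = C_s − DO₀ = 10.1 − 7.115 = 2.985 mg/L.
D(0.747) = [0.340×33.32/(0.738−0.340)](e^(−0.340×0.747) − e^(−0.738×0.747)) + 2.985 e^(−0.738×0.747)
= 28.47 × (0.7757 − 0.5762) + 2.985 × 0.5762 = 7.399 mg/L.
DO = 10.1 − 7.399 = 2.701 mg/L.

DO ≈ 2.70 mg/L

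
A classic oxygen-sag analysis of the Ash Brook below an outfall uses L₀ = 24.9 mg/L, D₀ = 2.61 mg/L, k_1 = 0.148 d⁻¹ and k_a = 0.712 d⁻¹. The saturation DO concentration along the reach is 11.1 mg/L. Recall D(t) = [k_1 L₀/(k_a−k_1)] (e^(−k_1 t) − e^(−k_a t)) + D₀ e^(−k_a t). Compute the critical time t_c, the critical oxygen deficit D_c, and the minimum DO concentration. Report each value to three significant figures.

At the critical point dD/dt = 0, so k_1 L₀ e^(−k_1 t) = k_a D. Substituting D(t) from the Streeter–Phelps equation and solving for t gives
t_c = ln[(k_a/k_1)(1 − D₀(k_a−k_1)/(k_1 L₀))] / (k_a−k_1).
Here k_a−k_1 = 0.5640 d⁻¹ and 1 − D₀(k_a−k_1)/(k_1 L₀) = 1 − 2.61×0.5640/(0.148×24.9) = 0.6006, so
t_c = ln(4.811 × 0.6006) / 0.5640 = 1.061 / 0.5640 = 1.881 d.
L(t_c) = L₀ e^(−k_1 t_c) = 24.9 × 0.7570 = 18.85 mg/L, and at the critical point k_a D_c = k_1 L, so D_c = (0.148/0.712) × 18.85 = 3.918 mg/L.
Minimum DO = C_s − D_c = 11.1 − 3.918 = 7.182 mg/L.

t_c ≈ 1.88 d; D_c ≈ 3.92 mg/L; min DO ≈ 7.18 mg/L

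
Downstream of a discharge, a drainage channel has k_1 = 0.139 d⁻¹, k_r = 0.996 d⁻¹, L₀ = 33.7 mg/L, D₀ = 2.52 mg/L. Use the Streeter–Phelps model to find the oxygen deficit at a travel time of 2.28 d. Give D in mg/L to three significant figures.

k_1 L₀/(k_r−k_1) = 0.139×33.7/(0.996−0.139) = 4.684/0.8570 = 5.466 mg/L.
e^(−k_1 t) = e^(−0.139×2.280) = 0.7284; e^(−k_r t) = e^(−0.996×2.280) = 0.1032.
D = 5.466 × (0.7284 − 0.1032) + 2.52 × 0.1032 = 3.417 + 0.2601 = 3.677 mg/L.

D ≈ 3.68 mg/L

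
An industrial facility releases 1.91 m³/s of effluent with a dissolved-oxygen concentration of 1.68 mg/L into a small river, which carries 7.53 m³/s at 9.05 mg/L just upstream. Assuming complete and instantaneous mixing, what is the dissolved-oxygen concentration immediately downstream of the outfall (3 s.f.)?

Flow-weighted mixing: C = (Q_r C_r + Q_w C_w)/(Q_r + Q_w)
= (7.53×9.05 + 1.91×1.68)/(7.53 + 1.91) = 71.36/9.440 = 7.559 mg/L.

7.56 mg/L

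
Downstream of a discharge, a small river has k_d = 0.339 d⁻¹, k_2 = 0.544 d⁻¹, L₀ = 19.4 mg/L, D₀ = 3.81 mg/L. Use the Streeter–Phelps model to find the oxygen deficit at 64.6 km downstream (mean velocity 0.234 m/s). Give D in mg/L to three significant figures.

D ≈ 5.89 mg/L

Travel time t = x/v = 64.6 km / (0.234 m/s) = 64600 m / 0.234 m/s = 276100 s = 3.195 d.
k_d L₀/(k_2−k_d) = 0.339×19.4/(0.544−0.339) = 6.577/0.2050 = 32.08 mg/L.
e^(−k_d t) = e^(−0.339×3.195) = 0.3385; e^(−k_2 t) = e^(−0.544×3.195) = 0.1758.
D = 32.08 × (0.3385 − 0.1758) + 3.81 × 0.1758 = 5.219 + 0.6699 = 5.889 mg/L.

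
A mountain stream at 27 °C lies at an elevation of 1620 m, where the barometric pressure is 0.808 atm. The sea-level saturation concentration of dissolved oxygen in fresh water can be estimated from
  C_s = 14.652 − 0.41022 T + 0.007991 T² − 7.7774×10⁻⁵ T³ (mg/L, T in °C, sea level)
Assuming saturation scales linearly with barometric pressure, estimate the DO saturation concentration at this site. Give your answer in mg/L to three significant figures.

At sea level: C_s = 14.652 − 0.41022×27 + 0.007991×27² − 7.7774×10⁻⁵×27³ = 7.871 mg/L.
Pressure correction: C_s' = 7.871 × 0.808 = 6.360 mg/L.

C_s ≈ 6.36 mg/L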